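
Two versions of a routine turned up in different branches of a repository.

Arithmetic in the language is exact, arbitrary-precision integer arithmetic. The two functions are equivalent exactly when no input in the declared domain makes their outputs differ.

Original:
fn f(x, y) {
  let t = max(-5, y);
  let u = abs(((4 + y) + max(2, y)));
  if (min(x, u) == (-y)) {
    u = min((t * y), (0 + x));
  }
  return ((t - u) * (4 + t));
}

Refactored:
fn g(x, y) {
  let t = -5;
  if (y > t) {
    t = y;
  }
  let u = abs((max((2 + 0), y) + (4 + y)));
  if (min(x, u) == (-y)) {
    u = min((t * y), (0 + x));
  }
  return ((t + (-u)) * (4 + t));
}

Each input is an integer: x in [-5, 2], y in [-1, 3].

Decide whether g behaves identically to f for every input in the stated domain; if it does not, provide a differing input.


Comparing the listings, the differences include: constant usage differs; and branching structure differs; and statement counts differ; and comparison usage differs; and arithmetic usage differs; and min/max/abs usage differs.
As a probe, take x=1, y=-1: f runs t=-1, then u=5, then (min(x, u) == (-y)) is true, then u=1, then returns -6; g runs t=-5, then (y > t) is true, then t=-1, then u=5, then (min(x, u) == (-y)) is true, then u=1, then returns -6; both end at -6.
Every one of the 40 inputs gives matching results.
verdict: equivalent


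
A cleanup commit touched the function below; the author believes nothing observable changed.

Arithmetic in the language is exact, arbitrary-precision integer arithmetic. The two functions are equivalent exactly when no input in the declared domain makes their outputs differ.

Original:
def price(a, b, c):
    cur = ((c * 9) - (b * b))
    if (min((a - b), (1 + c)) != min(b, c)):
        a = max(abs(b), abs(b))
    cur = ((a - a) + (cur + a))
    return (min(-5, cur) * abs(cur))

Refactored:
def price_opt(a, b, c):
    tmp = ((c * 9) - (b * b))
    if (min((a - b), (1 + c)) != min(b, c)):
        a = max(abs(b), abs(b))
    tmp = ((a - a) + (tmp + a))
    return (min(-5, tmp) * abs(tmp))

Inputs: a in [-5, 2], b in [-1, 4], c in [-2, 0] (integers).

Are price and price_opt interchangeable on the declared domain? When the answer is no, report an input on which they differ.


Side by side, the visible changes include: local variable names differ.
Spot check at a=-2, b=4, c=0 — price: cur = -16; (min((a - b), (1 + c)) != min(b, c)) -> true; a = 4; cur = -12; return -144. price_opt: tmp = -16; (min((a - b), (1 + c)) != min(b, c)) -> true; a = 4; tmp = -12; return -144. Both give -144.
Checked all 144 inputs in the declared domain: the outputs agree on every one.
verdict: equivalent


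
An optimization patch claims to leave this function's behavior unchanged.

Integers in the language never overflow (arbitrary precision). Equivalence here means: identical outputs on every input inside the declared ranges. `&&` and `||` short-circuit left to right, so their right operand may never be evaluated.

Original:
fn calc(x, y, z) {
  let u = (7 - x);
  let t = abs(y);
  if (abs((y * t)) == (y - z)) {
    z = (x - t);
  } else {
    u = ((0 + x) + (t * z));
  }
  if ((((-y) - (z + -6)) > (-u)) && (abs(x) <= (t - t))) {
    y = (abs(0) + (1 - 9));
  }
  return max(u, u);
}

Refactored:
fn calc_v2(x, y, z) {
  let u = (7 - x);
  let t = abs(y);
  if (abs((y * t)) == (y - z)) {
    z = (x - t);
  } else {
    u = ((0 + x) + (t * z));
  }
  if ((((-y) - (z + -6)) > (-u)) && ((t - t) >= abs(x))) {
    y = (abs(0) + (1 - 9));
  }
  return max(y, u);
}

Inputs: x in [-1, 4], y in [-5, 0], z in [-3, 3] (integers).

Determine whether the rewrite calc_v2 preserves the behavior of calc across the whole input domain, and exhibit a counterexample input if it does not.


Try x=-1, y=-5, z=-3.
calc: u=8, then t=5, then (abs((y * t)) == (y - z)) is false, then u=-16, then ((((-y) - (z + -6)) > (-u)) && (abs(x) <= (t - t))) is false, then returns -16
calc_v2: u=8, then t=5, then (abs((y * t)) == (y - z)) is false, then u=-16, then ((((-y) - (z + -6)) > (-u)) && ((t - t) >= abs(x))) is false, then returns -5
-16 and -5 differ, so these are not the same function on this domain.
verdict: not equivalent; witness: x=-1, y=-5, z=-3


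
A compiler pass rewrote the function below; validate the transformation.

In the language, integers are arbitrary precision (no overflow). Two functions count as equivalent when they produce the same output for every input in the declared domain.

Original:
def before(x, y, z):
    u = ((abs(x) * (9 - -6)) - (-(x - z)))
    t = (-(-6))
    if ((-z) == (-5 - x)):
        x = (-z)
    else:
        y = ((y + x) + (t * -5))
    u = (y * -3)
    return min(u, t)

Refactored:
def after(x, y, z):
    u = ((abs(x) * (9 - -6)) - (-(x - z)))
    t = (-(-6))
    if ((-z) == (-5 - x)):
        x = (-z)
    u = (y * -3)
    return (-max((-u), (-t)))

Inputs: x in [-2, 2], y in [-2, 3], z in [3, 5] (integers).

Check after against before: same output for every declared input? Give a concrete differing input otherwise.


Not equivalent: x=-2, y=-1, z=4 separates them (6 vs 3).
before: u=24, then t=6, then ((-z) == (-5 - x)) is false, then y=-33, then u=99, then returns 6
after: u=24, then t=6, then ((-z) == (-5 - x)) is false, then u=3, then returns 3
verdict: not equivalent; witness: x=-2, y=-1, z=4


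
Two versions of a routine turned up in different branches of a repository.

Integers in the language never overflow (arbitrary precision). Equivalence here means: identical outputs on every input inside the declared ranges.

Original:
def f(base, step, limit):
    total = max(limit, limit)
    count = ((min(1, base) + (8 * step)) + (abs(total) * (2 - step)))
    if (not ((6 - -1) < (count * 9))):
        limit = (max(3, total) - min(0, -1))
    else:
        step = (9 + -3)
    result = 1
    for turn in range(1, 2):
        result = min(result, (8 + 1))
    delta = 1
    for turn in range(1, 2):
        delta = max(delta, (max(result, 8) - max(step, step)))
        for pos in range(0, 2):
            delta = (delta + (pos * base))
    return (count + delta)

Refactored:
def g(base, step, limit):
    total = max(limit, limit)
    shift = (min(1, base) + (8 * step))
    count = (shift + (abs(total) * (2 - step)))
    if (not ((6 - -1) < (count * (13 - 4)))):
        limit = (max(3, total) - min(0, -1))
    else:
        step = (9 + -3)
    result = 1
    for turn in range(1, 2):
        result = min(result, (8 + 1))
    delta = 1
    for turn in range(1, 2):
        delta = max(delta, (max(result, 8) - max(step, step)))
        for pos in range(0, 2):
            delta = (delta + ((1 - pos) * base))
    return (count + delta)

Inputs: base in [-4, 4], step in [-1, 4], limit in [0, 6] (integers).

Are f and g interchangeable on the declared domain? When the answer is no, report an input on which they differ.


Changes here: statement counts differ, local variable names differ, arithmetic usage differs, constant usage differs; the full 378-point sweep finds no disagreement.
verdict: equivalent


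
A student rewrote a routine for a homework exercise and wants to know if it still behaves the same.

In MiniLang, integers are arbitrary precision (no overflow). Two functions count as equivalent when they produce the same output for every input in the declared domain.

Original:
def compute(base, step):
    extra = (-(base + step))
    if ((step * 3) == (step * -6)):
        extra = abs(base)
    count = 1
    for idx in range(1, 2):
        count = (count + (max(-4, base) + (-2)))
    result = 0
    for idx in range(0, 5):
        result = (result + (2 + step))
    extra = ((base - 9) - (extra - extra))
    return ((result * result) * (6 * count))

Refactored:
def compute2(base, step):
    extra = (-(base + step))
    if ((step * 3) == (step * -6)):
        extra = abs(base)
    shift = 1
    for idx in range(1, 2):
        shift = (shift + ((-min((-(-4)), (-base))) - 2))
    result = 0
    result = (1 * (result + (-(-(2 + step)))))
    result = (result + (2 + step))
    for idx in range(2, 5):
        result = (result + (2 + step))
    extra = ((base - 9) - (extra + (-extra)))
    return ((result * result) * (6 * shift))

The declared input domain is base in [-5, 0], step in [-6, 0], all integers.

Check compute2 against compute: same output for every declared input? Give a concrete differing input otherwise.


Although min/max/abs usage differs, and arithmetic usage differs, and local variable names differ, and constant usage differs, and statement counts differ, and loop structure differs, 42/42 inputs agree.
verdict: equivalent


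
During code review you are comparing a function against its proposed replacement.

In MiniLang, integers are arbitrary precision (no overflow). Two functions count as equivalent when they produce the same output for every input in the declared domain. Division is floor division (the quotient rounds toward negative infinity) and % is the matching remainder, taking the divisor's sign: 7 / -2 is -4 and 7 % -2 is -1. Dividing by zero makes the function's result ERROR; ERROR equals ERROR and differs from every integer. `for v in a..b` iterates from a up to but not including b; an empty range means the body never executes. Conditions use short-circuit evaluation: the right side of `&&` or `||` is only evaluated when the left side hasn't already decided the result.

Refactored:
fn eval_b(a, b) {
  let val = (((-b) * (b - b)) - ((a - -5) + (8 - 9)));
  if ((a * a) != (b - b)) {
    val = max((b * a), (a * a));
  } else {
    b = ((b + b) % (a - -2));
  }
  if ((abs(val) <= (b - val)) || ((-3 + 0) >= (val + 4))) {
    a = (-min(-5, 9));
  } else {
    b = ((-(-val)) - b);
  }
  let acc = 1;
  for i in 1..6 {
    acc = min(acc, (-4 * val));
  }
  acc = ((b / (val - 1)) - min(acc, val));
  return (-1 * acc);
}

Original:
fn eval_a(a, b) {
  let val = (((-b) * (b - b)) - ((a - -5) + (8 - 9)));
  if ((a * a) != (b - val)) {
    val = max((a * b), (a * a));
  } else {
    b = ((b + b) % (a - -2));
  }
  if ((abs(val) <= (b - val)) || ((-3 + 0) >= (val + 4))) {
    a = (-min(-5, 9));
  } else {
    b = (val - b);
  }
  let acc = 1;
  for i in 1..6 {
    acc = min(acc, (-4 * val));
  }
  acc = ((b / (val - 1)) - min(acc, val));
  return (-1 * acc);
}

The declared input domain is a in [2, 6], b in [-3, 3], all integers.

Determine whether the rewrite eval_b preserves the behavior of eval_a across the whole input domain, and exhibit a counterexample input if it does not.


Input a=2, b=-2: -6 from eval_a versus -18 from eval_b.
verdict: not equivalent; witness: a=2, b=-2


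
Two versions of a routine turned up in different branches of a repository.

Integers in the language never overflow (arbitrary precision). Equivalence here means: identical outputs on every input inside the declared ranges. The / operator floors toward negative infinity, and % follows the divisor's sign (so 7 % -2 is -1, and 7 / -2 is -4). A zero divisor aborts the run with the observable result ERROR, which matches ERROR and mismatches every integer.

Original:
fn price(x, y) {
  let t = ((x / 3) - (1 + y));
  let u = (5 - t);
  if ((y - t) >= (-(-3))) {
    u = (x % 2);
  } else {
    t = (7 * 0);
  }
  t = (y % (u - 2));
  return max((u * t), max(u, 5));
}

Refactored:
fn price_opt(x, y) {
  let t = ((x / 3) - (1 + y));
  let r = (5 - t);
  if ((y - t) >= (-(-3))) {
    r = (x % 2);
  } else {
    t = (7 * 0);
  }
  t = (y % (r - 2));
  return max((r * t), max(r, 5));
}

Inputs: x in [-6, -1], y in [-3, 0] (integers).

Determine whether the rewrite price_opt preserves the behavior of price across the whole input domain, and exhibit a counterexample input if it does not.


Comparing the listings, the differences include: local variable names differ.
One worked example (x=-6, y=-3) — price: t=0, then u=5, then ((y - t) >= (-(-3))) is false, then t=0, then t=0, then returns 5; price_opt: t=0, then r=5, then ((y - t) >= (-(-3))) is false, then t=0, then t=0, then returns 5; agreement on 5.
Across all 24 domain points the two functions coincide.
verdict: equivalent


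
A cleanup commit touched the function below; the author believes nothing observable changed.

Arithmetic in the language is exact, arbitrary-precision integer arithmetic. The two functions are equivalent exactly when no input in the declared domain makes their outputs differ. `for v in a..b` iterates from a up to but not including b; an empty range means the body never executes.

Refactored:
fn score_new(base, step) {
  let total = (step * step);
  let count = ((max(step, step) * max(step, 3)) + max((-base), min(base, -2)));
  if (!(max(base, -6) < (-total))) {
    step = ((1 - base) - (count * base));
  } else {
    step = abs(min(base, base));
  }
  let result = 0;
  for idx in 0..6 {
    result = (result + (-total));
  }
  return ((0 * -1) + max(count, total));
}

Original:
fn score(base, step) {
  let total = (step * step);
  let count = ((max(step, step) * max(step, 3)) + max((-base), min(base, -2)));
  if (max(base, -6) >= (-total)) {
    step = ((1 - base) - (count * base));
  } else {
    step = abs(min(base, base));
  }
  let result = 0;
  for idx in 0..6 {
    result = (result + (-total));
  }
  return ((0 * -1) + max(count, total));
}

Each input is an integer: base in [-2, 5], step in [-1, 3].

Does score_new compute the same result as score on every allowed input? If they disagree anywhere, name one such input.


Behavior is preserved: although boolean connective usage differs, and comparison usage differs, the outputs never diverge.
As a probe, take base=3, step=2: score runs total=4, then count=4, then (max(base, -6) >= (-total)) is true, then step=-14, then result=0, then (idx=0), then result=-4, then (idx=1), then result=-8, then (idx=2), then result=-12, then (idx=3), then result=-16, then (idx=4), then result=-20, then (idx=5), then result=-24, then returns 4; score_new runs total=4, then count=4, then (!(max(base, -6) < (-total))) is true, then step=-14, then result=0, then (idx=0), then result=-4, then (idx=1), then result=-8, then (idx=2), then result=-12, then (idx=3), then result=-16, then (idx=4), then result=-20, then (idx=5), then result=-24, then returns 4; both end at 4.
Sweeping the whole domain (40 inputs) finds no disagreement.
verdict: equivalent


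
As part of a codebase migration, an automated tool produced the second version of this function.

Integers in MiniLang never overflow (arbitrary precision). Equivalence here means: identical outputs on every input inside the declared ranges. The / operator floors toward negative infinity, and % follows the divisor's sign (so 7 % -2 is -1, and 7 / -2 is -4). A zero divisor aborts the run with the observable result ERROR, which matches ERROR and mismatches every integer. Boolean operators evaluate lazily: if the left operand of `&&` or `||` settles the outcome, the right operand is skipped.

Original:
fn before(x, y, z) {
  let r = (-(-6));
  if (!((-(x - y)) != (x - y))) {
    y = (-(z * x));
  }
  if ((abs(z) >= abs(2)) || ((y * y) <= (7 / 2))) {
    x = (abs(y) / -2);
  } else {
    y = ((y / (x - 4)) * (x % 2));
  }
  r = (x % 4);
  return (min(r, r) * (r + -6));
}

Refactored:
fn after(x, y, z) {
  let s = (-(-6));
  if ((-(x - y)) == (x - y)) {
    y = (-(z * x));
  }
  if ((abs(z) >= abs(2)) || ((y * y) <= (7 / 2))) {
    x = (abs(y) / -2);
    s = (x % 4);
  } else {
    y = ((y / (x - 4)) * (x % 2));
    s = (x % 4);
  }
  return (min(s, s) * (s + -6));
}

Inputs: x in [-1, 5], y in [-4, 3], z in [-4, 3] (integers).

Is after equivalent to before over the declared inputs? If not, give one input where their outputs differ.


Comparing the listings, the differences include: constant usage differs, statement counts differ, comparison usage differs, boolean connective usage differs, arithmetic usage differs, local variable names differ.
As a probe, take x=-1, y=2, z=2: before runs r=6, then (!((-(x - y)) != (x - y))) is false, then ((abs(z) >= abs(2)) || ((y * y) <= (7 / 2))) is true, then x=-1, then r=3, then returns -9; after runs s=6, then ((-(x - y)) == (x - y)) is false, then ((abs(z) >= abs(2)) || ((y * y) <= (7 / 2))) is true, then x=-1, then s=3, then returns -9; both end at -9.
An exhaustive pass over the 448 declared inputs shows identical outputs.
verdict: equivalent


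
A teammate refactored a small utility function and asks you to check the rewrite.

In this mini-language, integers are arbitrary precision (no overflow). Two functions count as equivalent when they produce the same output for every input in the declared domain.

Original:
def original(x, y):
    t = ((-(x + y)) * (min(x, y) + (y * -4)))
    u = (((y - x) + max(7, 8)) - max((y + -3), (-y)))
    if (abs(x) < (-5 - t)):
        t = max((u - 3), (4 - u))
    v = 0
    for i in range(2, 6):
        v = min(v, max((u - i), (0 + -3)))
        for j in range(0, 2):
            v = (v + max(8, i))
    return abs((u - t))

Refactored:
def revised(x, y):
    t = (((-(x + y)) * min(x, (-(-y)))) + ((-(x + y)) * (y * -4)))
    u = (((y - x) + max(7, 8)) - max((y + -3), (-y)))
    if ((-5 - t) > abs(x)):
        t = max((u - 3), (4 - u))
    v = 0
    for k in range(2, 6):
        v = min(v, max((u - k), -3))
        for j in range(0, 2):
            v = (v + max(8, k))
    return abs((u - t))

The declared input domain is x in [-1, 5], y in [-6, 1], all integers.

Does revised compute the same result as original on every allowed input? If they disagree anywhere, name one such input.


Behavior is preserved: although comparison usage differs; also constant usage differs; also local variable names differ; also arithmetic usage differs, the outputs never diverge.
Tracing x=5, y=-5: original: t=0, then u=-7, then (abs(x) < (-5 - t)) is false, then v=0, then (i=2), then v=-3, then (j=0), then v=5, then (j=1), then v=13, then (i=3), then v=-3, then (j=0), then v=5, then (j=1), then v=13, then (i=4), then v=-3, then (j=0), then v=5, then (j=1), then v=13, then (i=5), then v=-3, then (j=0), then v=5, then (j=1), then v=13, then returns 7 | revised: t=0, then u=-7, then ((-5 - t) > abs(x)) is false, then v=0, then (k=2), then v=-3, then (j=0), then v=5, then (j=1), then v=13, then (k=3), then v=-3, then (j=0), then v=5, then (j=1), then v=13, then (k=4), then v=-3, then (j=0), then v=5, then (j=1), then v=13, then (k=5), then v=-3, then (j=0), then v=5, then (j=1), then v=13, then returns 7 — matching result 7.
Every one of the 56 inputs gives matching results.
verdict: equivalent


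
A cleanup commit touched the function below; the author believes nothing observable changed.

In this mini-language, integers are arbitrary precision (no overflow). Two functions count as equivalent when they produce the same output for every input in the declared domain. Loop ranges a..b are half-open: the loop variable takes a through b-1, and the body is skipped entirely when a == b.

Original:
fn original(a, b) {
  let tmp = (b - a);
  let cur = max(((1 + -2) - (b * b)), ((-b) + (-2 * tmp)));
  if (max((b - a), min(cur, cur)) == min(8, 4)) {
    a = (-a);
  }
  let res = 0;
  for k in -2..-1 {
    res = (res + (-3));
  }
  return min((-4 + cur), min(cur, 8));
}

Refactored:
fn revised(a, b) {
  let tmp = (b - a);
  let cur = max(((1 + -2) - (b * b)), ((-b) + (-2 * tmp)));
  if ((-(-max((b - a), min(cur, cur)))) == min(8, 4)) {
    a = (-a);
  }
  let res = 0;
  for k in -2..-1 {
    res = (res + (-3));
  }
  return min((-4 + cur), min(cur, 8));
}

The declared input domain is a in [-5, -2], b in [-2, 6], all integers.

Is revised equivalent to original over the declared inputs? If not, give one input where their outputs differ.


Differences: same computation, different form — yet all 36 inputs agree.
verdict: equivalent


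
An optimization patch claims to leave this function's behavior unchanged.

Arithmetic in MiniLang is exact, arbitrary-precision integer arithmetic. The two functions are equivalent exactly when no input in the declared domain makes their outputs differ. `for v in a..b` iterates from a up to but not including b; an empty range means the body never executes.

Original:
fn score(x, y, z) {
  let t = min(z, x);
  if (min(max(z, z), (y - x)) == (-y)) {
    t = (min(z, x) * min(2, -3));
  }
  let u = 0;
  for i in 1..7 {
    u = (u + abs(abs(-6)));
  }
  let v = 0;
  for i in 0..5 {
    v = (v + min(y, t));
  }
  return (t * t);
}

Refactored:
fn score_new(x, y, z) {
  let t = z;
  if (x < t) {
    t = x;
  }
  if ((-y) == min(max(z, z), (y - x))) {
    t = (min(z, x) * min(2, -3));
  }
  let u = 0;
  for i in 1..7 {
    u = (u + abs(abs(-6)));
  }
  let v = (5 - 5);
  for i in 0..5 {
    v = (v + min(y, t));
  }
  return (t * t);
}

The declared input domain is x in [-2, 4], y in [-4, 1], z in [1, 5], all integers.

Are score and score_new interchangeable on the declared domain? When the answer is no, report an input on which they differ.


Differences: min/max/abs usage differs; also statement counts differ; also branching structure differs; also constant usage differs; also comparison usage differs; also arithmetic usage differs — yet all 210 inputs agree.
verdict: equivalent


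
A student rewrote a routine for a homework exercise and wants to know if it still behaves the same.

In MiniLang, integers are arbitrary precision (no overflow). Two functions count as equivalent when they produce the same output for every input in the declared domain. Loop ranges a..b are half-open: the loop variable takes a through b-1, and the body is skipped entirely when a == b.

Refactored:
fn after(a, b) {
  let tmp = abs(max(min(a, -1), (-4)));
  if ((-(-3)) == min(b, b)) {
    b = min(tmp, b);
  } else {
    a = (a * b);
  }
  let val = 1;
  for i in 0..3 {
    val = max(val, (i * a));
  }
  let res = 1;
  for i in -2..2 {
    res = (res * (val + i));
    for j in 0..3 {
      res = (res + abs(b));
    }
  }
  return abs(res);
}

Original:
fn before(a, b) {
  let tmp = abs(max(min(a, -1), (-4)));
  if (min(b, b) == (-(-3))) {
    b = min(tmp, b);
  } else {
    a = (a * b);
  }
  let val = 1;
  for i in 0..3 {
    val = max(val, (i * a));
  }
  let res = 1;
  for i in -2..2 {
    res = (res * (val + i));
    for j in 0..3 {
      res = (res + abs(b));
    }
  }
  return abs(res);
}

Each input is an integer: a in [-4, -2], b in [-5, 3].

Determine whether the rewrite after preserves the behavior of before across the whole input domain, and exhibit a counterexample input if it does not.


The two versions differ — the changes include same computation, different form.
As a probe, take a=-2, b=3: before runs tmp=2, then (min(b, b) == (-(-3))) is true, then b=2, then val=1, then (i=0), then val=1, then (i=1), then val=1, then (i=2), then val=1, then res=1, then (i=-2), then res=-1, then (j=0), then res=1, then (j=1), then res=3, then (j=2), then res=5, then (i=-1), then res=0, then (j=0), then res=2, then (j=1), then res=4, then (j=2), then res=6, then (i=0), then res=6, then (j=0), then res=8, then (j=1), then res=10, then (j=2), then res=12, then (i=1), then res=24, then (j=0), then res=26, then (j=1), then res=28, then (j=2), then res=30, then returns 30; after runs tmp=2, then ((-(-3)) == min(b, b)) is true, then b=2, then val=1, then (i=0), then val=1, then (i=1), then val=1, then (i=2), then val=1, then res=1, then (i=-2), then res=-1, then (j=0), then res=1, then (j=1), then res=3, then (j=2), then res=5, then (i=-1), then res=0, then (j=0), then res=2, then (j=1), then res=4, then (j=2), then res=6, then (i=0), then res=6, then (j=0), then res=8, then (j=1), then res=10, then (j=2), then res=12, then (i=1), then res=24, then (j=0), then res=26, then (j=1), then res=28, then (j=2), then res=30, then returns 30; both end at 30.
Across all 27 domain points the two functions coincide.
verdict: equivalent


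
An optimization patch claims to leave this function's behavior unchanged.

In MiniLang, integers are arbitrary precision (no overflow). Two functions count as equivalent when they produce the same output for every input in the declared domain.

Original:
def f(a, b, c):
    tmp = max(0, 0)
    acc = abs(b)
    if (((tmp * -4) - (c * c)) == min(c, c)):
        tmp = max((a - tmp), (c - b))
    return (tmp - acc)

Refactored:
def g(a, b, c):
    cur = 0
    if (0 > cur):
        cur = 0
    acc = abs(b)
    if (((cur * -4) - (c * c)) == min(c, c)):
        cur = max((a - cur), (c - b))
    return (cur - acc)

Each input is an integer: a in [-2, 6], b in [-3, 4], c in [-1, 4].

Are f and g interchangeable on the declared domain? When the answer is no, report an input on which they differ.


Changes here: min/max/abs usage differs, plus statement counts differ, plus constant usage differs, plus comparison usage differs, plus local variable names differ, plus branching structure differs; the full 432-point sweep finds no disagreement.
verdict: equivalent


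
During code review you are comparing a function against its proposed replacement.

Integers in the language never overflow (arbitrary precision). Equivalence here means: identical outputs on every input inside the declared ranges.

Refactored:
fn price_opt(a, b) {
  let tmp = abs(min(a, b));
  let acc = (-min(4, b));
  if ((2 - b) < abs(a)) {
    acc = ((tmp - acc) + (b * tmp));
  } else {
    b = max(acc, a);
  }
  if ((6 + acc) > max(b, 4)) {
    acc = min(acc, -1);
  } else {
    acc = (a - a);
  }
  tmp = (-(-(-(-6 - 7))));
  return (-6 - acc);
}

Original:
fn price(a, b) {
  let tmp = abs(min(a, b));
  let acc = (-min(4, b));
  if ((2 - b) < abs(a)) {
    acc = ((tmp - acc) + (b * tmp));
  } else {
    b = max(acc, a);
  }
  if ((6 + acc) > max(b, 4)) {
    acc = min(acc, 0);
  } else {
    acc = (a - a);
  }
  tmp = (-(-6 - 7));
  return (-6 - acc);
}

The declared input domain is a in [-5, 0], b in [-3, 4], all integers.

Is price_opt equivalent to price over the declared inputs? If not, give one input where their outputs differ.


There is a counterexample at a=-5, b=-3: -6 on one side, -5 on the other.
price: tmp=5, then acc=3, then ((2 - b) < abs(a)) is false, then b=3, then ((6 + acc) > max(b, 4)) is true, then acc=0, then tmp=13, then returns -6
price_opt: tmp=5, then acc=3, then ((2 - b) < abs(a)) is false, then b=3, then ((6 + acc) > max(b, 4)) is true, then acc=-1, then tmp=13, then returns -5
verdict: not equivalent; witness: a=-5, b=-3


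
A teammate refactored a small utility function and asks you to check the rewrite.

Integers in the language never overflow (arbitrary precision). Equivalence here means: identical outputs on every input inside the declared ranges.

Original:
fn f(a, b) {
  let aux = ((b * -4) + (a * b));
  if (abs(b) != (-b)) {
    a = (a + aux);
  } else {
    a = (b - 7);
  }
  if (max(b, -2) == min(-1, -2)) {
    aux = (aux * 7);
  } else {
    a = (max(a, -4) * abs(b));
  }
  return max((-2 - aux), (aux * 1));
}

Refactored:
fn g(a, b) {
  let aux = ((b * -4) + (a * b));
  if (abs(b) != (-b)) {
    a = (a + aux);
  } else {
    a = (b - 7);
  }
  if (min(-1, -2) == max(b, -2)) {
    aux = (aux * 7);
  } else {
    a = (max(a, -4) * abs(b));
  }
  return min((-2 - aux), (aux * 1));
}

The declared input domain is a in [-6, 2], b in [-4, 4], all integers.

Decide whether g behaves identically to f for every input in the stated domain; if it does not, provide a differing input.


Run the pair on a=-6, b=-4.
f: aux := 40 | (abs(b) != (-b)): false | a := -11 | (max(b, -2) == min(-1, -2)): true | aux := 280 | result 280
g: aux := 40 | (abs(b) != (-b)): false | a := -11 | (min(-1, -2) == max(b, -2)): true | aux := 280 | result -282
280 vs -282 — the two versions disagree here.
verdict: not equivalent; witness: a=-6, b=-4


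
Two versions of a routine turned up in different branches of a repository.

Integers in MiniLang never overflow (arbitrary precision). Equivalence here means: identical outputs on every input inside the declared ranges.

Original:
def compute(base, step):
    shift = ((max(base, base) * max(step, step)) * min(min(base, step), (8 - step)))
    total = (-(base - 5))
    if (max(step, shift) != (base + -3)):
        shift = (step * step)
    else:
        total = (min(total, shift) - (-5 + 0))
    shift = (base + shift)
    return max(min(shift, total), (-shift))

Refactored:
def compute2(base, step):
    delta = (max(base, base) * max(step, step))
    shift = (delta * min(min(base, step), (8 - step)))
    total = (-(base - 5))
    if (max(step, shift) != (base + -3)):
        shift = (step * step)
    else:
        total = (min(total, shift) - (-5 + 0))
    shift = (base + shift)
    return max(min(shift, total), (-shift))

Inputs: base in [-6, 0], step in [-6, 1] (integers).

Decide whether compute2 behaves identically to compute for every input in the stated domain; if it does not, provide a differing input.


Reading the diff, among the changes: statement counts differ, and local variable names differ.
As a probe, take base=0, step=-1: compute runs shift becomes 0; next total becomes 5; next (max(step, shift) != (base + -3)) evaluates to true; next shift becomes 1; next shift becomes 1; next final value 1; compute2 runs delta becomes 0; next shift becomes 0; next total becomes 5; next (max(step, shift) != (base + -3)) evaluates to true; next shift becomes 1; next shift becomes 1; next final value 1; both end at 1.
Every one of the 56 inputs gives matching results.
verdict: equivalent


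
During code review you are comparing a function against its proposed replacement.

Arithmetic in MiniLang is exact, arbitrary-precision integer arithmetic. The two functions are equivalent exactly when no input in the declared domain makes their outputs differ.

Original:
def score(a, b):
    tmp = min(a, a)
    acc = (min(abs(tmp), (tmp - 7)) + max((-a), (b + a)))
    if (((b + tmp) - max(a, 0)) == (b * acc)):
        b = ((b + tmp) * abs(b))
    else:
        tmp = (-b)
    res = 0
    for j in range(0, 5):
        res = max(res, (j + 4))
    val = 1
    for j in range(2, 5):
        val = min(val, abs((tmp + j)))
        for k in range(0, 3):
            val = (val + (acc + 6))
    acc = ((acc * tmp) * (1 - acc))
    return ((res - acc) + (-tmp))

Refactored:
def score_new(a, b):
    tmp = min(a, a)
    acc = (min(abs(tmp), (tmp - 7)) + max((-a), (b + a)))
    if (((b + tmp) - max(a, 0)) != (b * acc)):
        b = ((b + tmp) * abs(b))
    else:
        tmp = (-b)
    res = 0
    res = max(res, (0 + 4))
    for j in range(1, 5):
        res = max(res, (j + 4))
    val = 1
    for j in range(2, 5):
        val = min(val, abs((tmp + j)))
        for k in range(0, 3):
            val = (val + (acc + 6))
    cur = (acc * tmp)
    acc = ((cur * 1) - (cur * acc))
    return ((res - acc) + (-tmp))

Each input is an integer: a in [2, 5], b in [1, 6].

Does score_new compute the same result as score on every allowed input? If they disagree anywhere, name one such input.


Evaluate both at a=2, b=1.
score: tmp = 2; acc = -2; (((b + tmp) - max(a, 0)) == (b * acc)) -> false; tmp = -1; res = 0; [j=0]; res = 4; [j=1]; res = 5; [j=2]; res = 6; [j=3]; res = 7; [j=4]; res = 8; val = 1; [j=2]; val = 1; [k=0]; val = 5; [k=1]; val = 9; [k=2]; val = 13; [j=3]; val = 2; [k=0]; val = 6; [k=1]; val = 10; [k=2]; val = 14; [j=4]; val = 3; [k=0]; val = 7; [k=1]; val = 11; [k=2]; val = 15; acc = 6; return 3
score_new: tmp = 2; acc = -2; (((b + tmp) - max(a, 0)) != (b * acc)) -> true; b = 3; res = 0; res = 4; [j=1]; res = 5; [j=2]; res = 6; [j=3]; res = 7; [j=4]; res = 8; val = 1; [j=2]; val = 1; [k=0]; val = 5; [k=1]; val = 9; [k=2]; val = 13; [j=3]; val = 5; [k=0]; val = 9; [k=1]; val = 13; [k=2]; val = 17; [j=4]; val = 6; [k=0]; val = 10; [k=1]; val = 14; [k=2]; val = 18; cur = -4; acc = -12; return 18
3 and 18 differ, so these are not the same function on this domain.
verdict: not equivalent; witness: a=2, b=1


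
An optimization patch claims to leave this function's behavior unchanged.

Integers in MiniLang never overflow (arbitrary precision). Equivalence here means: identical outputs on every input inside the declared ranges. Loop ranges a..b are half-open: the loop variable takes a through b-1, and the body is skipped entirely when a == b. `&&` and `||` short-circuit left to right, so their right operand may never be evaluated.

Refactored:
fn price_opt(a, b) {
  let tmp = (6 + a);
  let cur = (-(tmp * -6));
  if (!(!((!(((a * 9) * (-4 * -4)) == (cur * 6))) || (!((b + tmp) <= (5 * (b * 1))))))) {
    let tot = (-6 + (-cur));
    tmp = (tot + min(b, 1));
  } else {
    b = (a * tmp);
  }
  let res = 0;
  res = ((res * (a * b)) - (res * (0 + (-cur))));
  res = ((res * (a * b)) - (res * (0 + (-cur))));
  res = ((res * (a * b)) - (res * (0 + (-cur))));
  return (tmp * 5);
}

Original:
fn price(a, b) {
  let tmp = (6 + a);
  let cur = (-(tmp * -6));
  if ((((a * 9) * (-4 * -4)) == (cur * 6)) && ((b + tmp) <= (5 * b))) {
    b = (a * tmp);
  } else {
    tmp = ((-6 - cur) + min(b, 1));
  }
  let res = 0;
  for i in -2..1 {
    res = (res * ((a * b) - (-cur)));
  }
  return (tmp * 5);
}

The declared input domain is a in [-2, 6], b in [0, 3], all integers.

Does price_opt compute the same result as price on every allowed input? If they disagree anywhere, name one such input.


Comparing the listings, the differences include: local variable names differ, statement counts differ, loop structure differs, arithmetic usage differs, constant usage differs, boolean connective usage differs.
As a probe, take a=-1, b=3: price runs tmp := 5 | cur := 30 | ((((a * 9) * (-4 * -4)) == (cur * 6)) && ((b + tmp) <= (5 * b))): false | tmp := -35 | res := 0 | iter i=-2: | res := 0 | iter i=-1: | res := 0 | iter i=0: | res := 0 | result -175; price_opt runs tmp := 5 | cur := 30 | (!(!((!(((a * 9) * (-4 * -4)) == (cur * 6))) || (!((b + tmp) <= (5 * (b * 1))))))): true | tot := -36 | tmp := -35 | res := 0 | res := 0 | res := 0 | res := 0 | result -175; both end at -175.
An exhaustive pass over the 36 declared inputs shows identical outputs.
verdict: equivalent


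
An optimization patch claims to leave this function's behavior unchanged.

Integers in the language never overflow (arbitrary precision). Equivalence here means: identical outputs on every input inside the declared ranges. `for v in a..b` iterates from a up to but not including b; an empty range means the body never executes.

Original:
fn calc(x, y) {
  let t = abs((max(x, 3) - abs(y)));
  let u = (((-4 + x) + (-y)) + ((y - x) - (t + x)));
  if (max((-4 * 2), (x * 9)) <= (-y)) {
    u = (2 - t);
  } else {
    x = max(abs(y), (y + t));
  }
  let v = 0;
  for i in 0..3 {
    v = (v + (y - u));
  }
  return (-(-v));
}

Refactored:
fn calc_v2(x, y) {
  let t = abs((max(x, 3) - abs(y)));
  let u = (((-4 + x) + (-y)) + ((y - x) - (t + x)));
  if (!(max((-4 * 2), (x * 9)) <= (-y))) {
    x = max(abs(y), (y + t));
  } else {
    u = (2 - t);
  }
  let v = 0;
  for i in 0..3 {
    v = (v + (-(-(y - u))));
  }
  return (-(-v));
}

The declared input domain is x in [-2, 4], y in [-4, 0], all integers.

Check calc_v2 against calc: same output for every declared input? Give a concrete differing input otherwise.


Reading the diff, among the changes: boolean connective usage differs.
Tracing x=-2, y=-2: calc: t=1, then u=-3, then (max((-4 * 2), (x * 9)) <= (-y)) is true, then u=1, then v=0, then (i=0), then v=-3, then (i=1), then v=-6, then (i=2), then v=-9, then returns -9 | calc_v2: t=1, then u=-3, then (!(max((-4 * 2), (x * 9)) <= (-y))) is false, then u=1, then v=0, then (i=0), then v=-3, then (i=1), then v=-6, then (i=2), then v=-9, then returns -9 — matching result -9.
Checked all 35 inputs in the declared domain: the outputs agree on every one.
verdict: equivalent


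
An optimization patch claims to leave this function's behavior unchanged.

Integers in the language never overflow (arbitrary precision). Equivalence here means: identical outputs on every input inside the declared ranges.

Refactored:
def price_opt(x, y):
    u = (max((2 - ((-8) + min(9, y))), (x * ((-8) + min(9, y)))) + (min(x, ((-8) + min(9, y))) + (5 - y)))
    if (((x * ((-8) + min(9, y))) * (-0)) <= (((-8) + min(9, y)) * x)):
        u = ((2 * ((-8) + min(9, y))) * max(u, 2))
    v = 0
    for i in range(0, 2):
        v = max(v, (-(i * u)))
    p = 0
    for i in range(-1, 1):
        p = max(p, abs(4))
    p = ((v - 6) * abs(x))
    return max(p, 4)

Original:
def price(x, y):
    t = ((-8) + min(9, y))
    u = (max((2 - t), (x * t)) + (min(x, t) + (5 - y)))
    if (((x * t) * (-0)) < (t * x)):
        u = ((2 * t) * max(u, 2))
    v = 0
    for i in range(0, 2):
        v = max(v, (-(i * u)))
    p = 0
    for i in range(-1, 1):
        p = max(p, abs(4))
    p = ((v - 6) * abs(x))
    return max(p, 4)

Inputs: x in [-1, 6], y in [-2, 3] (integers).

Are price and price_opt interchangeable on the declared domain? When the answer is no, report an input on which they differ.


There is a behavioral-looking edit here, yet the outcome never shifts on this domain.
Tracing x=1, y=-2: price: t=-10, then u=9, then (((x * t) * (-0)) < (t * x)) is false, then v=0, then (i=0), then v=0, then (i=1), then v=0, then p=0, then (i=-1), then p=4, then (i=0), then p=4, then p=-6, then returns 4 | price_opt: u=9, then (((x * ((-8) + min(9, y))) * (-0)) <= (((-8) + min(9, y)) * x)) is false, then v=0, then (i=0), then v=0, then (i=1), then v=0, then p=0, then (i=-1), then p=4, then (i=0), then p=4, then p=-6, then returns 4 — matching result 4.
An exhaustive pass over the 48 declared inputs shows identical outputs.
verdict: equivalent


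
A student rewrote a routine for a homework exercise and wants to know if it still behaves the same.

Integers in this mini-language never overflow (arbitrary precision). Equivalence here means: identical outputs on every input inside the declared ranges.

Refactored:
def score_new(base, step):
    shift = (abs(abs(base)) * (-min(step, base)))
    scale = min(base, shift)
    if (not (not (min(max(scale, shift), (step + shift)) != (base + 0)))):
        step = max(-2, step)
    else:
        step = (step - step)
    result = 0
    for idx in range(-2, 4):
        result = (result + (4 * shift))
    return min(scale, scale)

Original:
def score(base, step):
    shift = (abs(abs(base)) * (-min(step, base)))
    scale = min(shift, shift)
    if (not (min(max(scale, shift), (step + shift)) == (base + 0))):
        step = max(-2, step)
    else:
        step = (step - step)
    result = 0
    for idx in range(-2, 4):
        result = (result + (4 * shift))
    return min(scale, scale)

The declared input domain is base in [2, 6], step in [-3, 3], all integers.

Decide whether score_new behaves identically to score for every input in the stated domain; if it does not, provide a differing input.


Not equivalent: base=2, step=-3 separates them (6 vs 2).
score: shift = 6; scale = 6; (not (min(max(scale, shift), (step + shift)) == (base + 0))) -> true; step = -2; result = 0; [idx=-2]; result = 24; [idx=-1]; result = 48; [idx=0]; result = 72; [idx=1]; result = 96; [idx=2]; result = 120; [idx=3]; result = 144; return 6
score_new: shift = 6; scale = 2; (not (not (min(max(scale, shift), (step + shift)) != (base + 0)))) -> true; step = -2; result = 0; [idx=-2]; result = 24; [idx=-1]; result = 48; [idx=0]; result = 72; [idx=1]; result = 96; [idx=2]; result = 120; [idx=3]; result = 144; return 2
verdict: not equivalent; witness: base=2, step=-3


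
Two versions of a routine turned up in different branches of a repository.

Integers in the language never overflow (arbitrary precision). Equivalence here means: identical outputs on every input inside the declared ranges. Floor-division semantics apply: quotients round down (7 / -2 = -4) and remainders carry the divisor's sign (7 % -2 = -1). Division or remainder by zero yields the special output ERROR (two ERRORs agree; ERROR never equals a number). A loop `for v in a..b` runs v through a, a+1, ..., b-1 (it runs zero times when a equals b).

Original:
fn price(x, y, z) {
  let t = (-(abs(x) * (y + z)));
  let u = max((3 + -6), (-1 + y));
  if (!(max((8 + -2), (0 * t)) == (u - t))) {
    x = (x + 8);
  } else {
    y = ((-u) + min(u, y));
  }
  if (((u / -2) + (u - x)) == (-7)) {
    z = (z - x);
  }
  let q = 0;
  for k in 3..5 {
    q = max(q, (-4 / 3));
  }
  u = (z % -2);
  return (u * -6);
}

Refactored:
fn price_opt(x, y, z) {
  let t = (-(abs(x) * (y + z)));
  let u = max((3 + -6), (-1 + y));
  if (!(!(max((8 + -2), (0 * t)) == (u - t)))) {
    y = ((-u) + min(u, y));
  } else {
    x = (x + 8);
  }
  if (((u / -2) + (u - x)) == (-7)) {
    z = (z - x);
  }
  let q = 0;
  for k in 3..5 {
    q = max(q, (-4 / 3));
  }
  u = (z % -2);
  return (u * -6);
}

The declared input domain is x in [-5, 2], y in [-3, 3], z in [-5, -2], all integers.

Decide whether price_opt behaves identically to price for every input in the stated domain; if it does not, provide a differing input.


Differences: boolean connective usage differs — yet all 224 inputs agree.
verdict: equivalent
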